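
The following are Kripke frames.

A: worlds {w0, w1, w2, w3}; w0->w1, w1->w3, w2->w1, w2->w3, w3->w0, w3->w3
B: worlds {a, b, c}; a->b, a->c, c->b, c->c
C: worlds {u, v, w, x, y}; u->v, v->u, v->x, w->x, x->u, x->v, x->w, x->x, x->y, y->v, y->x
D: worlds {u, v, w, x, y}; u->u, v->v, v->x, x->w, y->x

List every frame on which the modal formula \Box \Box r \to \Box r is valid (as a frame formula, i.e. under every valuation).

The schema corresponds to density: \forall x \forall y (Rxy \to \exists z (Rxz \wedge Rzy)).
A: fails — Rw0w1 but no z with Rw0z and Rzw1.
B: satisfies the condition.
C: fails — Ruv but no z with Ruz and Rzv.
D: fails — Rxw but no z with Rxz and Rzw.

B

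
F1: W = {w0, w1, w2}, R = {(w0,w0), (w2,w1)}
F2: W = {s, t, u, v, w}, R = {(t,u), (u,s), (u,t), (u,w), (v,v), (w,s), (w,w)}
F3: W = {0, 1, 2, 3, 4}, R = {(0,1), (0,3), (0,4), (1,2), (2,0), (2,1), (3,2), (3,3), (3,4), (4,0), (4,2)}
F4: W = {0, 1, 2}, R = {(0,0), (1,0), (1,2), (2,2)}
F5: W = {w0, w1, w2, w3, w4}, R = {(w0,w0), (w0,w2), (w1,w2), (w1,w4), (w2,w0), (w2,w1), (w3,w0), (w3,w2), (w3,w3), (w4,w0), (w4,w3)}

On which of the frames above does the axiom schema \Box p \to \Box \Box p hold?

F1, F4

This is the axiom for transitivity; its first-order frame correspondent is \forall x \forall y \forall z (Rxy \wedge Ryz \to Rxz).
F1: condition met.
F2: fails — Rut and Rtu but not Ruu.
F3: fails — R34 and R40 but not R30.
F4: condition met.
F5: fails — Rw1w2 and Rw2w1 but not Rw1w1.
Valid on: F1, F4.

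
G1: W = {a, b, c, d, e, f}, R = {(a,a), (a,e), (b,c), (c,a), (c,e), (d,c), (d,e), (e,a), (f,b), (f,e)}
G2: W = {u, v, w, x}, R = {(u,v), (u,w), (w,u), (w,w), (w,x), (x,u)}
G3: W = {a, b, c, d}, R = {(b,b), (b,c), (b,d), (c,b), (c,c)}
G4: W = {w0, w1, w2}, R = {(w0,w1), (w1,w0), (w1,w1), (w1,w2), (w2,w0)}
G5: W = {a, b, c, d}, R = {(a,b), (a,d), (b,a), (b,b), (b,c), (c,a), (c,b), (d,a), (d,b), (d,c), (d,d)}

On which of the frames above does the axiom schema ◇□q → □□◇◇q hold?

This is the axiom for a generalized confluence (Geach) condition; its first-order frame correspondent is ∀x ∀y ∀z ((xRy ∧ xR²z) → ∃w (yRw ∧ zR²w)).
G1: fails — fRb, fR²a but no w with bRw and aR²w.
G2: fails — uRv, uR²u but no t with vRt and uR²t.
G3: fails — bRb, bR²d but no w with bRw and dR²w.
G4: fails — w1Rw2, w1R²w2 but no w with w2Rw and w2R²w.
G5: ✓.

G5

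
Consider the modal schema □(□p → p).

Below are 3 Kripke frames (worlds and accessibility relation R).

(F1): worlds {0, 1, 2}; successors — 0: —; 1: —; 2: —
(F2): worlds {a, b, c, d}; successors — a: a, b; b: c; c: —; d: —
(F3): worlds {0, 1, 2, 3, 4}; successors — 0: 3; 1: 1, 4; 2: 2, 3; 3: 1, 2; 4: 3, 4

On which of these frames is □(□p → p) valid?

(F1)

This is the axiom for shift-reflexivity; its first-order frame correspondent is ∀x ∀y (Rxy → Ryy).
(F1): ✓.
(F2): fails — Rab but not Rbb.
(F3): fails — R43 but not R33.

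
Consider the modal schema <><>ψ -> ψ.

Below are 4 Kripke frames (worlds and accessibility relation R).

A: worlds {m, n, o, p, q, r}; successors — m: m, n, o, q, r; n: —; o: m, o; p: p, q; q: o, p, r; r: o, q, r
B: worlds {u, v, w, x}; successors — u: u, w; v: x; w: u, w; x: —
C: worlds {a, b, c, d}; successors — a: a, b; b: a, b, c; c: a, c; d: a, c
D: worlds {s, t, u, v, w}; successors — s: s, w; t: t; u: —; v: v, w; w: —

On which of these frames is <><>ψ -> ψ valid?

none

Frame correspondent (Sahlqvist): forall x forall y (x R^2 y -> exists w (y = w & x = w)) — i.e. a generalized confluence (Geach) condition.
A: fails — mR²n but n ≠ m.
B: fails — uR²w but w ≠ u.
C: fails — aR²b but b ≠ a.
D: fails — sR²w but w ≠ s.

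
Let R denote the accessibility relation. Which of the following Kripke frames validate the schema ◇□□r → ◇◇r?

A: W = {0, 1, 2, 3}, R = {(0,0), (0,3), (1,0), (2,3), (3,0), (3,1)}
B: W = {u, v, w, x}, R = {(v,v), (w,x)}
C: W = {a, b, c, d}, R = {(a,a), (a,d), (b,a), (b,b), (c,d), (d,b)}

This is the axiom for a generalized confluence (Geach) condition; its first-order frame correspondent is ∀x ∀y (xRy → ∃w (yR²w ∧ xR²w)).
A: ✓.
B: fails — wRx but no t with xR²t and wR²t.
C: ✓.

A, C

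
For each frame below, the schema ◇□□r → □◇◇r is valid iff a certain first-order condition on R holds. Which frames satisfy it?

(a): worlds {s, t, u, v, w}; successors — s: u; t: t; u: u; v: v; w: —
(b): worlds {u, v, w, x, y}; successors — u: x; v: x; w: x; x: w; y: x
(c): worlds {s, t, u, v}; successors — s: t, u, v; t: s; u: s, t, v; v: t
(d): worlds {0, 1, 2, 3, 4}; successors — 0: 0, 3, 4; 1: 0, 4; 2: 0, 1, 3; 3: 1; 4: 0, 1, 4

Frame correspondent (Sahlqvist): ∀x ∀y ∀z ((xRy ∧ xRz) → ∃w (yR²w ∧ zR²w)) — i.e. a generalized confluence (Geach) condition.
(a): ✓.
(b): ✓.
(c): fails — sRt, sRv but no w with tR²w and vR²w.
(d): ✓.

(a), (b), (d)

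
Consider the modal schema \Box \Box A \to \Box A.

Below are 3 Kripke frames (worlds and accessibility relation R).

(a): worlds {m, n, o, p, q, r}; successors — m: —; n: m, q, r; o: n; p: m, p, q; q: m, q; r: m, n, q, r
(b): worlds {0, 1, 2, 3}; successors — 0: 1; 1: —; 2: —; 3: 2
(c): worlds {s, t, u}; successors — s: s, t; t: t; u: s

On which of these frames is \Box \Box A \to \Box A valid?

The schema corresponds to density: \forall x \forall y (Rxy \to \exists z (Rxz \wedge Rzy)).
(a): fails — Ron but no z with Roz and Rzn.
(b): fails — R01 but no z with R0z and Rz1.
(c): ✓.
Valid on: (c).

(c)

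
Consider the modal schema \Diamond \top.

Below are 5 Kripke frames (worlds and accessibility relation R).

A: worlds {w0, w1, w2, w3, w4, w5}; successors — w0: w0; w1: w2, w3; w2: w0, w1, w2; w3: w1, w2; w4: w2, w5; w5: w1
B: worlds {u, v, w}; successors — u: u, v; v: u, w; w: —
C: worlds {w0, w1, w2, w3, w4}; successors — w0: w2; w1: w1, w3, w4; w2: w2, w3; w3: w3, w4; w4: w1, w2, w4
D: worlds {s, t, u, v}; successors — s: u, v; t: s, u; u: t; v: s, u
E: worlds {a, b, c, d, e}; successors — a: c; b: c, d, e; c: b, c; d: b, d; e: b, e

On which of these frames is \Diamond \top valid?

A, C, D, E

This is the axiom for seriality; its first-order frame correspondent is \forall x \exists y Rxy.
A: condition met.
B: fails — world w has no successor.
C: condition met.
D: condition met.
E: condition met.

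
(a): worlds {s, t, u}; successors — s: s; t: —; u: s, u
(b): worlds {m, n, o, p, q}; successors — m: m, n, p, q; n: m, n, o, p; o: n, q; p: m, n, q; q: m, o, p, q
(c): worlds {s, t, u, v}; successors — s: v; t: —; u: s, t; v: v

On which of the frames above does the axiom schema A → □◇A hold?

(b)

Frame correspondent (Sahlqvist): ∀x ∀y (Rxy → Ryx) — i.e. symmetry.
(a): fails — Rus but not Rsu.
(b): ✓.
(c): fails — Rus but not Rsu.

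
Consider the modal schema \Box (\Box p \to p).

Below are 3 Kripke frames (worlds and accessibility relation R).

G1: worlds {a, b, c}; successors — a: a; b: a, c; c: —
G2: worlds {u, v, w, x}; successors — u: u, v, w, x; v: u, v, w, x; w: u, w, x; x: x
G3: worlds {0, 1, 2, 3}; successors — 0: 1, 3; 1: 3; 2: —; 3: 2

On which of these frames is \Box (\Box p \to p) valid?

Frame correspondent (Sahlqvist): \forall x \forall y (Rxy \to Ryy) — i.e. shift-reflexivity.
G1: fails — Rbc but not Rcc.
G2: ✓.
G3: fails — R01 but not R11.

G2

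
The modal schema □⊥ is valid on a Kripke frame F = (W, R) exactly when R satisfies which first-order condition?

emptiness of R

□⊥ is valid iff no world has any successor (otherwise □⊥ fails at any world with one).
The converse is a direct semantic check.
So the correspondent is emptiness of R.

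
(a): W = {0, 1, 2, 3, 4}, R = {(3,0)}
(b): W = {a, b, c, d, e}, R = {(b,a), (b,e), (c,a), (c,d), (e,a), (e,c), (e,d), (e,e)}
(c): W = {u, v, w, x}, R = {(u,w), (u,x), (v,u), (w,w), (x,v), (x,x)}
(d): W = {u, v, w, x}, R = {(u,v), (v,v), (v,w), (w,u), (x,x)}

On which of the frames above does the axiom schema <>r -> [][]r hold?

(a)

The schema corresponds to a generalized confluence (Geach) condition: forall x forall y forall z ((xRy & x R^2 z) -> exists w (y = w & z = w)).
(a): condition met.
(b): fails — bRa, bR²c but a ≠ c.
(c): fails — uRw, uR²v but w ≠ v.
(d): fails — uRv, uR²w but v ≠ w.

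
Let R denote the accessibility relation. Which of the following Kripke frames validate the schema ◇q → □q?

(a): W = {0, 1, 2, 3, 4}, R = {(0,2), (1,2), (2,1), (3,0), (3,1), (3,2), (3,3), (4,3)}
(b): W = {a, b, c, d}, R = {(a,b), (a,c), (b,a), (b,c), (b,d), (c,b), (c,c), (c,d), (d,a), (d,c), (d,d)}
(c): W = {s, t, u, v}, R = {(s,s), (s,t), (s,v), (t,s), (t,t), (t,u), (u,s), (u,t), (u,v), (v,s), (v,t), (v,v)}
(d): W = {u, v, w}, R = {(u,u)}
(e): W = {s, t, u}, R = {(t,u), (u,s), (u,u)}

This is the axiom for partial functionality; its first-order frame correspondent is ∀x ∀y ∀z (Rxy ∧ Rxz → y = z).
(a): fails — 3 sees both 0 and 1.
(b): fails — a sees both b and c.
(c): fails — s sees both s and t.
(d): holds.
(e): fails — u sees both s and u.

(d)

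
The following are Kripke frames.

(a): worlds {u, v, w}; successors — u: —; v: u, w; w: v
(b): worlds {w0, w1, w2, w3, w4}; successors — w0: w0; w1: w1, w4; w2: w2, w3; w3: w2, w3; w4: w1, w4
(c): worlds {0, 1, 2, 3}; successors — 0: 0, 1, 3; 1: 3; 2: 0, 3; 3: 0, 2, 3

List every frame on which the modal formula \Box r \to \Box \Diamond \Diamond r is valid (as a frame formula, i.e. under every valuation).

Frame correspondent (Sahlqvist): \forall x \forall z (xRz \to \exists w (xRw \wedge z R^2 w)) — i.e. a generalized confluence (Geach) condition.
(a): fails — vRu but no t with vRt and uR²t.
(b): satisfies the condition.
(c): satisfies the condition.

(b), (c)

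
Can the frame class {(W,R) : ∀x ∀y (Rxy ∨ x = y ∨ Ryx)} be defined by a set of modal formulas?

Not modally definable

Modal frame validity is preserved under disjoint unions.
Take 4 disjoint single-world reflexive frames: each is trivially connected, but their disjoint union has 4 worlds with no edge between distinct components, so it is not connected.
Hence connectedness of R is not modally definable.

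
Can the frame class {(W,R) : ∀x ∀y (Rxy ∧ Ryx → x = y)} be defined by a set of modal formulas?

Any modally definable frame class is closed under surjective bounded morphisms.
The 8-cycle (worlds 0,1,2,3,4,5,6,7 with 0→1→2→3→4→5→6→7→0) is antisymmetric. Sending even-indexed worlds to s and odd-indexed worlds to t is a surjective bounded morphism onto the two-world frame with s↔t, which is not antisymmetric.
So the class is not modally definable.

No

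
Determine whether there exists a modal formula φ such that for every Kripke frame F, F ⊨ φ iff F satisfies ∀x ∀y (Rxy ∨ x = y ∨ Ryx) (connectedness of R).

If a class were modally definable it would be closed under disjoint unions (Goldblatt–Thomason).
Take 2 disjoint single-world reflexive frames: each is trivially connected, but their disjoint union has 2 worlds with no edge between distinct components, so it is not connected.
Hence connectedness of R is not modally definable.

Not definable by any modal formula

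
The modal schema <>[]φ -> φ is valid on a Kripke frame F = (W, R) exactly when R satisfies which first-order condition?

Replacing φ by ¬φ and contraposing gives the equivalent schema φ → □◇φ.
Suppose φ→□◇φ is valid. Take Rxy and set V(φ)={x}. Then φ at x, so □◇φ at x, so ◇φ at y, so some z with Ryz has φ; z=x, i.e. Ryx.
Conversely, on a frame with symmetry the schema holds at every world under every valuation.
Frame condition: forall x forall y (Rxy -> Ryx).

symmetry: forall x forall y (Rxy -> Ryx)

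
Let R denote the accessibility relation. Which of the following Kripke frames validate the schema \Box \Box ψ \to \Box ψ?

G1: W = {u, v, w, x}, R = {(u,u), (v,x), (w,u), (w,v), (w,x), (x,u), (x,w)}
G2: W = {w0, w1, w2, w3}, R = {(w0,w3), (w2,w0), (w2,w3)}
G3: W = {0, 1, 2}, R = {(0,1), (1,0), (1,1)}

The schema corresponds to density: \forall x \forall y (Rxy \to \exists z (Rxz \wedge Rzy)).
G1: fails — Rxw but no z with Rxz and Rzw.
G2: fails — Rw2w0 but no z with Rw2z and Rzw0.
G3: ✓.
Valid on: G3.

G3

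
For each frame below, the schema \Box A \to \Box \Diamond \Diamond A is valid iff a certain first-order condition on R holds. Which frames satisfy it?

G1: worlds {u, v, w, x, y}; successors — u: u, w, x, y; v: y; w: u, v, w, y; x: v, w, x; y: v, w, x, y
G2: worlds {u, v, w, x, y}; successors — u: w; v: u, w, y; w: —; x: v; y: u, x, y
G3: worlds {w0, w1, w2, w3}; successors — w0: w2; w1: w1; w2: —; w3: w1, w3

G1

Frame correspondent (Sahlqvist): \forall x \forall z (xRz \to \exists w (xRw \wedge z R^2 w)) — i.e. a generalized confluence (Geach) condition.
G1: ✓.
G2: fails — uRw but no t with uRt and wR²t.
G3: fails — w0Rw2 but no w with w0Rw and w2R²w.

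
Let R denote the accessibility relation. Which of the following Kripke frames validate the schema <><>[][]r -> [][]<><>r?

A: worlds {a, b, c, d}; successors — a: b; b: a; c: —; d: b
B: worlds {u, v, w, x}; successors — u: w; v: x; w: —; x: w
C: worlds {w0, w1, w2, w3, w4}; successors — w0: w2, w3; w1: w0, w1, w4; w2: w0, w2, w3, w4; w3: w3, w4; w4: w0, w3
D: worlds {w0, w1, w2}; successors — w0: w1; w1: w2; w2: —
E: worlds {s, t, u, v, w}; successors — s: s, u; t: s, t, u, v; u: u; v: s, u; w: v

A, C, E

The schema corresponds to a generalized confluence (Geach) condition: forall x forall y forall z ((x R^2 y & x R^2 z) -> exists w (y R^2 w & z R^2 w)).
A: condition met.
B: fails — vR²w, vR²w but no t with wR²t and wR²t.
C: condition met.
D: fails — w0R²w2, w0R²w2 but no w with w2R²w and w2R²w.
E: condition met.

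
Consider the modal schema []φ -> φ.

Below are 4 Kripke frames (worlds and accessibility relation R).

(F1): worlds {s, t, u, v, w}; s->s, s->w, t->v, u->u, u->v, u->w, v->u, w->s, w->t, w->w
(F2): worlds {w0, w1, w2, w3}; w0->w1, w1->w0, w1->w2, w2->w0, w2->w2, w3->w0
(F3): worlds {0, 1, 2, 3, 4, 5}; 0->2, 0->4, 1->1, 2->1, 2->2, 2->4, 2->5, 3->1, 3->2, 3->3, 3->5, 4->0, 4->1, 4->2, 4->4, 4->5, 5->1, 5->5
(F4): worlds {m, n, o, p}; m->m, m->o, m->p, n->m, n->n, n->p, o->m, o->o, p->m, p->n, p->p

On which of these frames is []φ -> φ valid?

The schema corresponds to reflexivity: forall x Rxx.
(F1): fails — world t does not see itself.
(F2): fails — world w0 does not see itself.
(F3): fails — world 0 does not see itself.
(F4): ✓.

(F4)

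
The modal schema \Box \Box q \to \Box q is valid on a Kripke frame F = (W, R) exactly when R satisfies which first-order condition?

This schema is the C4 axiom.
It corresponds to density: \forall x \forall y (Rxy \to \exists z (Rxz \wedge Rzy)).

density: \forall x \forall y (Rxy \to \exists z (Rxz \wedge Rzy))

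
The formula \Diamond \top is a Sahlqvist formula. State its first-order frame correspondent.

Seriality

◇⊤ holds at w iff w has a successor, so frame-validity of ◇⊤ is exactly seriality. Equivalently via □A → ◇A:
Suppose □A→◇A is valid. At any x set V(A)=W. Then □A at x, so ◇A at x, so x has a successor.
Conversely, any frame satisfying \forall x \exists y Rxy validates the schema.
So the correspondent is seriality.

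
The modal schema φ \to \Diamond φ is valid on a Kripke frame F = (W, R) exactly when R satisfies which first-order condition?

Equivalently (dual form): □φ → φ.
Suppose □φ→φ is valid. At any x set V(φ)={w : Rxw}. Then □φ holds at x, so φ holds at x, i.e. Rxx.

reflexivity: \forall x Rxx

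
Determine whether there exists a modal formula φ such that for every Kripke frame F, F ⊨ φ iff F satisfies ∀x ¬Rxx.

If a class were modally definable it would be closed under surjective bounded morphisms (Goldblatt–Thomason).
The 2-cycle (worlds s,t with s→t→s) is irreflexive, and the map sending every world to a single reflexive point • is a surjective bounded morphism (forth: every edge maps to (•,•); back: every world has a successor). So any modal formula valid on the 2-cycle is also valid on the reflexive point, which is not irreflexive.
So no modal formula (or set of formulas) defines exactly the irreflexive frames.

Not definable by any modal formula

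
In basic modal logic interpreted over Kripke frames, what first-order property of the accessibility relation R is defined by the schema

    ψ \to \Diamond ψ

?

Reflexivity

Replacing ψ by ¬ψ and contraposing gives the equivalent schema □ψ → ψ.
Suppose □ψ→ψ is valid. At any x set V(ψ)={w : Rxw}. Then □ψ holds at x, so ψ holds at x, i.e. Rxx.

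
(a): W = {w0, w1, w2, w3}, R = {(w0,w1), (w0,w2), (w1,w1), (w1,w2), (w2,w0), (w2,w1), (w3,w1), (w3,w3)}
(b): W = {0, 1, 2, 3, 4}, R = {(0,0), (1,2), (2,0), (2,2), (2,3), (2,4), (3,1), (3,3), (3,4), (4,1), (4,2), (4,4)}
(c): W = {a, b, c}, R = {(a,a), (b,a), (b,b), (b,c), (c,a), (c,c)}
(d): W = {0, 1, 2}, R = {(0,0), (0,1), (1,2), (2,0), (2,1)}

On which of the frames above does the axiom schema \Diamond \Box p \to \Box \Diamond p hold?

(a), (c)

Frame correspondent (Sahlqvist): \forall x \forall y \forall z (Rxy \wedge Rxz \to \exists w (Ryw \wedge Rzw)) — i.e. convergence.
(a): holds.
(b): fails — R23 and R20 but 3 and 0 have no common successor.
(c): holds.
(d): fails — R00 and R01 but 0 and 1 have no common successor.
Valid on: (a), (c).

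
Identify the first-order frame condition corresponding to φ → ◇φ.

This is frame-equivalent to □φ → φ (substitute ¬φ for φ and contrapose).
Suppose □φ→φ is valid. At any x set V(φ)={w : Rxw}. Then □φ holds at x, so φ holds at x, i.e. Rxx.

reflexivity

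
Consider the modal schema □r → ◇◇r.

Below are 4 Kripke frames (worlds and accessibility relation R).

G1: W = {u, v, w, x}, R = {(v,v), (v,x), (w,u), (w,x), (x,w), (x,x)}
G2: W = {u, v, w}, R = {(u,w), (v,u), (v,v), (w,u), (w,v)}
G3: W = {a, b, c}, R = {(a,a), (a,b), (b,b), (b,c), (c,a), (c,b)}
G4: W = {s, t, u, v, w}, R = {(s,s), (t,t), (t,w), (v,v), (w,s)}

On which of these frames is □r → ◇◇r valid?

The schema corresponds to a generalized confluence (Geach) condition: ∀x ∃w (xRw ∧ xR²w).
G1: fails — at u but no t with uRt and uR²t.
G2: fails — at u but no t with uRt and uR²t.
G3: condition met.
G4: fails — at u but no w* with uRw* and uR²w*.
Valid on: G3.

G3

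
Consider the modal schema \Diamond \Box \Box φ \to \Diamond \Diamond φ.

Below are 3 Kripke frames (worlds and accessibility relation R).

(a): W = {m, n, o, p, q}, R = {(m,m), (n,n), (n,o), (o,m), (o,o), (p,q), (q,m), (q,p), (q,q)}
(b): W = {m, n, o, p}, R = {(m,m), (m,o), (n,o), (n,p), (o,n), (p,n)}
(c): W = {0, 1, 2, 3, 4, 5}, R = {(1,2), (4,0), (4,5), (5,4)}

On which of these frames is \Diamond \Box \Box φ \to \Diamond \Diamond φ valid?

(a)

This is the axiom for a generalized confluence (Geach) condition; its first-order frame correspondent is \forall x \forall y (xRy \to \exists w (y R^2 w \wedge x R^2 w)).
(a): satisfies the condition.
(b): fails — nRo but no w with oR²w and nR²w.
(c): fails — 1R2 but no w with 2R²w and 1R²w.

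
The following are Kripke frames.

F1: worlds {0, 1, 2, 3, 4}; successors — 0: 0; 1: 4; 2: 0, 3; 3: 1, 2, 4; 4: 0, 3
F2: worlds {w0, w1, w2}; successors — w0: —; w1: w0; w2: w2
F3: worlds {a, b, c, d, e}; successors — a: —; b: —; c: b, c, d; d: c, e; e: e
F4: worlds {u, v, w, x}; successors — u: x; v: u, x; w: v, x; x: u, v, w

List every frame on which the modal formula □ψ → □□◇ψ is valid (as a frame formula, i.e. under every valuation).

This is the axiom for a generalized confluence (Geach) condition; its first-order frame correspondent is ∀x ∀z (xR²z → ∃w (xRw ∧ zRw)).
F1: fails — 1R²0 but no w with 1Rw and 0Rw.
F2: satisfies the condition.
F3: fails — cR²b but no w with cRw and bRw.
F4: fails — xR²u but no t with xRt and uRt.
Valid on: F2.

F2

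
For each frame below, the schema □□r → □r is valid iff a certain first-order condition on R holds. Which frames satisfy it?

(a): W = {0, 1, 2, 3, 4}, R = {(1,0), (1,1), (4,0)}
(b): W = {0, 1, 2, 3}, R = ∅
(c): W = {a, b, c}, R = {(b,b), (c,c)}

This is the axiom for density; its first-order frame correspondent is ∀x ∀y (Rxy → ∃z (Rxz ∧ Rzy)).
(a): fails — R40 but no z with R4z and Rz0.
(b): condition met.
(c): condition met.

(b), (c)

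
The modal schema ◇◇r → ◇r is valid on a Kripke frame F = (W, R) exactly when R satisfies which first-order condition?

transitivity: ∀x ∀y ∀z (Rxy ∧ Ryz → Rxz)

Equivalently (dual form): □r → □□r.
Suppose □r→□□r is valid. Take Rxy, Ryz and set V(r)={w : Rxw}. Then □r at x, so □□r at x, so □r at y, so r at z, i.e. Rxz.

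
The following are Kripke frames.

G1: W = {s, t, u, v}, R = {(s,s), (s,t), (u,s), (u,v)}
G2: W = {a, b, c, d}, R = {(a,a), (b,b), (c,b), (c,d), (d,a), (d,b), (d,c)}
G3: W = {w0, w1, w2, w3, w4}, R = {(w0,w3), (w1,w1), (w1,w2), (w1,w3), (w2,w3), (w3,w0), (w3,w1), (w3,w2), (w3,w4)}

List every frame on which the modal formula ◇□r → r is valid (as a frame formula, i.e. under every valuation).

Frame correspondent (Sahlqvist): ∀x ∀y (Rxy → Ryx) — i.e. symmetry.
G1: fails — Rus but not Rsu.
G2: fails — Rcb but not Rbc.
G3: fails — Rw1w2 but not Rw2w1.

none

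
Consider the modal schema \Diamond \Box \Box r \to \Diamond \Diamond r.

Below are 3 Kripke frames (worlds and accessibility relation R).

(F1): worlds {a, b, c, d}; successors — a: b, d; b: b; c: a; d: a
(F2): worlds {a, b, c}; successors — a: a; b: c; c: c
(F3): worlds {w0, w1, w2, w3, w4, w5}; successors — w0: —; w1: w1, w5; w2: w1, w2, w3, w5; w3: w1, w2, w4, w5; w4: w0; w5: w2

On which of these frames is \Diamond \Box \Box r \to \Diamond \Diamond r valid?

Frame correspondent (Sahlqvist): \forall x \forall y (xRy \to \exists w (y R^2 w \wedge x R^2 w)) — i.e. a generalized confluence (Geach) condition.
(F1): holds.
(F2): holds.
(F3): fails — w3Rw4 but no w with w4R²w and w3R²w.

(F1), (F2)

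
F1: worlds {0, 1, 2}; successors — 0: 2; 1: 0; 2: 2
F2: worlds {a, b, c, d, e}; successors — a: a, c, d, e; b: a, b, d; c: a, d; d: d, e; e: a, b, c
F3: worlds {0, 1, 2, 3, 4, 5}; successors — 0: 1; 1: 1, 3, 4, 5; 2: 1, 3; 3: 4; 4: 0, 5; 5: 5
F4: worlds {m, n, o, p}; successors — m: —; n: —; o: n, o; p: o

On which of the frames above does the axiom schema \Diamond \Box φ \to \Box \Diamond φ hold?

F1

The schema corresponds to convergence: \forall x \forall y \forall z (Rxy \wedge Rxz \to \exists w (Ryw \wedge Rzw)).
F1: ✓.
F2: fails — Rae and Rad but e and d have no common successor.
F3: fails — R14 and R13 but 4 and 3 have no common successor.
F4: fails — Roo and Ron but o and n have no common successor.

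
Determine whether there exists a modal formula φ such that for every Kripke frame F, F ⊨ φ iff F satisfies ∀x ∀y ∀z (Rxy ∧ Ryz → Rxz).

The condition is transitivity. A defining modal formula is □q → □□q.
Suppose □q→□□q is valid. Take Rxy, Ryz and set V(q)={w : Rxw}. Then □q at x, so □□q at x, so □q at y, so q at z, i.e. Rxz.

Definable; □q → □□q defines it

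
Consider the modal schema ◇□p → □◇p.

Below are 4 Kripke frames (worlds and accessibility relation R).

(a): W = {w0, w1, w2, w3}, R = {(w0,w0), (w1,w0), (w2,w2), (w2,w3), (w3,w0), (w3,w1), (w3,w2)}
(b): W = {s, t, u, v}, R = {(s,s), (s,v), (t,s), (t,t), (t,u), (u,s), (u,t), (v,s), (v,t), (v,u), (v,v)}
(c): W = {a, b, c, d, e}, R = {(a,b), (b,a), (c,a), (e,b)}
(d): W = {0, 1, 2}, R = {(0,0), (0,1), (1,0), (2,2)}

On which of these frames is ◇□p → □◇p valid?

This is the axiom for convergence; its first-order frame correspondent is ∀x ∀y ∀z (Rxy ∧ Rxz → ∃w (Ryw ∧ Rzw)).
(a): fails — Rw3w1 and Rw3w2 but w1 and w2 have no common successor.
(b): satisfies the condition.
(c): satisfies the condition.
(d): satisfies the condition.

(b), (c), (d)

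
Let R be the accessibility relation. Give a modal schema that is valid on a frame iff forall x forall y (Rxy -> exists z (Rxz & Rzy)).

□□ψ → □ψ

A defining formula is □□ψ → □ψ (the C4 axiom).
Suppose □□ψ→□ψ is valid. Take Rxy and set V(ψ)={w : xR²w}. Then □□ψ at x, so □ψ at x, so ψ at y, i.e. ∃z(Rxz∧Rzy).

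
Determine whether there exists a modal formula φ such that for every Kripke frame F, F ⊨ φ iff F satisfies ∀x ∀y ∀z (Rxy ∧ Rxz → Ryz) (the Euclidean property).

Yes, by ◇q → □◇q

Yes: it is the Euclidean property, defined by the 5 schema ◇q → □◇q.
Suppose ◇q→□◇q is valid. Take Rxy, Rxz and set V(q)={y}. Then ◇q at x, so □◇q at x, so ◇q at z, so some w with Rzw has q; w=y, i.e. Rzy. By symmetry of the argument, Ryz.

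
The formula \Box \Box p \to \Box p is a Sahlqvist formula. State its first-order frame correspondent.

Suppose □□p→□p is valid. Take Rxy and set V(p)={w : xR²w}. Then □□p at x, so □p at x, so p at y, i.e. ∃z(Rxz∧Rzy).

Density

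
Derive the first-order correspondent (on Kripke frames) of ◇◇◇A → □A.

This is a Sahlqvist (Geach-type) schema ◇^3□^0A → □^1◇^0A.
Minimal-valuation argument: fix x; take any y with xR^3y and any z with xR^1z. Set V(A) to the set of worlds R-reachable from y in exactly 0 steps. Then □^0A holds at y, so the antecedent holds at x; validity forces ◇^0A at z, giving a w with zR^0w and yR^0w.
First-order correspondent: ∀x ∀y ∀z ((xR³y ∧ xRz) → ∃w (y = w ∧ z = w)).

∀x ∀y ∀z ((xR³y ∧ xRz) → ∃w (y = w ∧ z = w))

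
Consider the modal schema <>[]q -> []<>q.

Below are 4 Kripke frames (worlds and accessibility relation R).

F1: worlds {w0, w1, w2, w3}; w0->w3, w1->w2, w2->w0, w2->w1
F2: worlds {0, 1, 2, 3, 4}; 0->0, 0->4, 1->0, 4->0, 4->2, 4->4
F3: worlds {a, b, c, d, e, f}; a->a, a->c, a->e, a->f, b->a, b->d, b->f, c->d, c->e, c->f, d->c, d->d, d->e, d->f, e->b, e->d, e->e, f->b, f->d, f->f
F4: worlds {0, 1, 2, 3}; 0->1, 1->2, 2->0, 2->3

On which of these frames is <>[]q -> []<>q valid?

The schema corresponds to convergence: forall x forall y forall z (Rxy & Rxz -> exists w (Ryw & Rzw)).
F1: fails — Rw0w3 and Rw0w3 but w3 and w3 have no common successor.
F2: fails — R40 and R42 but 0 and 2 have no common successor.
F3: condition met.
F4: fails — R23 and R23 but 3 and 3 have no common successor.

F3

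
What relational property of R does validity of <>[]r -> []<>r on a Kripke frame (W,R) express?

Convergence

This is the .2 axiom.
Its frame correspondent is convergence — forall x forall y forall z (Rxy & Rxz -> exists w (Ryw & Rzw)).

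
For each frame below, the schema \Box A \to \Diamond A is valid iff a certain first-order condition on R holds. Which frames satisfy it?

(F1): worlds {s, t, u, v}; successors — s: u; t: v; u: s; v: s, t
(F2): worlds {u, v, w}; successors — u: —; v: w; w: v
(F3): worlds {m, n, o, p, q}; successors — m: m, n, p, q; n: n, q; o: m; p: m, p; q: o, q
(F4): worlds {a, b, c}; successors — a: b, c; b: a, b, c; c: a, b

(F1), (F3), (F4)

This is the axiom for seriality; its first-order frame correspondent is \forall x \exists y Rxy.
(F1): condition met.
(F2): fails — world u has no successor.
(F3): condition met.
(F4): condition met.
Valid on: (F1), (F3), (F4).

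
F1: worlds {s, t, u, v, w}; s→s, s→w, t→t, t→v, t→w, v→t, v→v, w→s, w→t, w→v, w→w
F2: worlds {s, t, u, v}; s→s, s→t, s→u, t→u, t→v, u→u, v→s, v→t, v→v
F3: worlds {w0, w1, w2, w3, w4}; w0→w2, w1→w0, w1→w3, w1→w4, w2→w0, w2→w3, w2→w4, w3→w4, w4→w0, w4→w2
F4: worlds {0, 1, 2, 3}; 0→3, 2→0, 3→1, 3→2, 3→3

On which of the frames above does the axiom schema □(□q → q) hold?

This is the axiom for shift-reflexivity; its first-order frame correspondent is ∀x ∀y (Rxy → Ryy).
F1: satisfies the condition.
F2: fails — Rvt but not Rtt.
F3: fails — Rw1w0 but not Rw0w0.
F4: fails — R32 but not R22.
Valid on: F1.

F1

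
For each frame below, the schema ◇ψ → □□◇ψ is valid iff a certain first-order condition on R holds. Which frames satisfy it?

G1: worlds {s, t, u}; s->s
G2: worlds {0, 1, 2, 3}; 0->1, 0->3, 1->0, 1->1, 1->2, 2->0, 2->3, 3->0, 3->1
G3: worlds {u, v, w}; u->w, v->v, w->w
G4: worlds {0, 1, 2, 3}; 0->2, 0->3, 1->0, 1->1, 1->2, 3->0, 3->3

G1, G3

The schema corresponds to a generalized confluence (Geach) condition: ∀x ∀y ∀z ((xRy ∧ xR²z) → ∃w (y = w ∧ zRw)).
G1: satisfies the condition.
G2: fails — 0R1, 0R²2 but no w with 1=w and 2Rw.
G3: satisfies the condition.
G4: fails — 0R2, 0R²3 but no w with 2=w and 3Rw.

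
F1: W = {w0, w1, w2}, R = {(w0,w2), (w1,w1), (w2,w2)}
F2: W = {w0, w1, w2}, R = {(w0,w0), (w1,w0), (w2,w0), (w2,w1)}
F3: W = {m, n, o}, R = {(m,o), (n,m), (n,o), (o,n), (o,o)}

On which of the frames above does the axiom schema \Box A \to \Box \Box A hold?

The schema corresponds to transitivity: \forall x \forall y \forall z (Rxy \wedge Ryz \to Rxz).
F1: satisfies the condition.
F2: satisfies the condition.
F3: fails — Ron and Rnm but not Rom.

F1, F2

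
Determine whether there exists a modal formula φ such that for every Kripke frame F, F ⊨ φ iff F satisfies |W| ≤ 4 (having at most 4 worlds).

If a class were modally definable it would be closed under disjoint unions (Goldblatt–Thomason).
Any modal formula valid on each of 5 disjoint one-world frames is valid on their disjoint union (validity is preserved under disjoint unions). Each one-world frame has |W|=1≤4, but the union has |W|=5.
Hence having at most 4 worlds is not modally definable.

No — not modally definable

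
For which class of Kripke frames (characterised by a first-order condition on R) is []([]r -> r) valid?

Suppose □(□r→r) is valid. Take Rxy and set V(r)={w : Ryw}. Then at y, □r holds; since □(□r→r) at x, □r→r at y, so r at y, i.e. Ryy.

shift-reflexivity: forall x forall y (Rxy -> Ryy)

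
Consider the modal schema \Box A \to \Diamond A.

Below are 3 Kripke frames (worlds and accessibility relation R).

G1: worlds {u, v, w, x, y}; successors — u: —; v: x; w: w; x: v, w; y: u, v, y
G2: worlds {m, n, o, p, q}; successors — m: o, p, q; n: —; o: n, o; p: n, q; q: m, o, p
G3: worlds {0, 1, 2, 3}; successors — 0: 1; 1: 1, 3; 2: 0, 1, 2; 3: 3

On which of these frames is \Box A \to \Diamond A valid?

The schema corresponds to seriality: \forall x \exists y Rxy.
G1: fails — world u has no successor.
G2: fails — world n has no successor.
G3: satisfies the condition.
Valid on: G3.

G3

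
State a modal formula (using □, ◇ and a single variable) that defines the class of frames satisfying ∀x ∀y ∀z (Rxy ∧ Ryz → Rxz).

A defining formula is □r → □□r (the 4 axiom).

□r → □□r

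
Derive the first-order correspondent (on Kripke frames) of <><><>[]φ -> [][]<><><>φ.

forall x forall y forall z ((x R^3 y & x R^2 z) -> exists w (yRw & z R^3 w))

This is a Sahlqvist (Geach-type) schema ◇^3□^1φ → □^2◇^3φ.
Minimal-valuation argument: fix x; take any y with xR^3y and any z with xR^2z. Set V(φ) to the set of worlds R-reachable from y in exactly 1 step. Then □^1φ holds at y, so the antecedent holds at x; validity forces ◇^3φ at z, giving a w with zR^3w and yR^1w.
First-order correspondent: forall x forall y forall z ((x R^3 y & x R^2 z) -> exists w (yRw & z R^3 w)).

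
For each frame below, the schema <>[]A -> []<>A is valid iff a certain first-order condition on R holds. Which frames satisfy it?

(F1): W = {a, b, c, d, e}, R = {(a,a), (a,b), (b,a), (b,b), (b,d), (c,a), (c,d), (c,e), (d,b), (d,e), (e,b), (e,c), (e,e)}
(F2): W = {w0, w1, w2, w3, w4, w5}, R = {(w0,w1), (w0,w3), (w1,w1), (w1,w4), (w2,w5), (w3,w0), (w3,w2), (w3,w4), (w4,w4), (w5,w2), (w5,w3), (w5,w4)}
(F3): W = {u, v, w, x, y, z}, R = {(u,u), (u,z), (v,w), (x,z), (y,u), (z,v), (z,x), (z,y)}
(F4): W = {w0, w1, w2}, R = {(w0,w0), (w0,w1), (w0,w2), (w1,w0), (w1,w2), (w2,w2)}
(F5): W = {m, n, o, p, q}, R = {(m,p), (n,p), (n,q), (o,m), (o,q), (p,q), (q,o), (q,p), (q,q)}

(F1), (F4), (F5)

This is the axiom for convergence; its first-order frame correspondent is forall x forall y forall z (Rxy & Rxz -> exists w (Ryw & Rzw)).
(F1): satisfies the condition.
(F2): fails — Rw3w2 and Rw3w0 but w2 and w0 have no common successor.
(F3): fails — Ruz and Ruu but z and u have no common successor.
(F4): satisfies the condition.
(F5): satisfies the condition.
Valid on: (F1), (F4), (F5).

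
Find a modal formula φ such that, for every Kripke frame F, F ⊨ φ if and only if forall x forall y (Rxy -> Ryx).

p → □◇p

This is symmetry; the standard corresponding axiom is B: p → □◇p.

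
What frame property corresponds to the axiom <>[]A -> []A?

the Euclidean property

This schema is equivalent to the 5 axiom ◇A → □◇A.
It corresponds to the Euclidean property: forall x forall y forall z (Rxy & Rxz -> Ryz).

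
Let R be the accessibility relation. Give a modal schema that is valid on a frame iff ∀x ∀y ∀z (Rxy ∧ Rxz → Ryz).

A defining formula is ◇ψ → □◇ψ (the 5 axiom).
Suppose ◇ψ→□◇ψ is valid. Take Rxy, Rxz and set V(ψ)={y}. Then ◇ψ at x, so □◇ψ at x, so ◇ψ at z, so some w with Rzw has ψ; w=y, i.e. Rzy. By symmetry of the argument, Ryz.

◇ψ → □◇ψ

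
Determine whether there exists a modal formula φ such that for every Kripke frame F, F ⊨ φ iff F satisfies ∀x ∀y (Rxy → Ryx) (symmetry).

This is a Sahlqvist condition; the B axiom r → □◇r defines it.

Yes — defined by r → □◇r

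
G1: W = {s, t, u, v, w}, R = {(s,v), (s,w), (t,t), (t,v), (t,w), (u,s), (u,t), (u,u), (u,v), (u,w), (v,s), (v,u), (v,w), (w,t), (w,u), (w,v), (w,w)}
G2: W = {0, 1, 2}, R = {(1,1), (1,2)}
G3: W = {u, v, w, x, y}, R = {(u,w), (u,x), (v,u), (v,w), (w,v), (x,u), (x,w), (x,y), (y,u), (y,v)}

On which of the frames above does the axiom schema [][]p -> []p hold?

G1, G2

The schema corresponds to density: forall x forall y (Rxy -> exists z (Rxz & Rzy)).
G1: ✓.
G2: ✓.
G3: fails — Rvu but no z with Rvz and Rzu.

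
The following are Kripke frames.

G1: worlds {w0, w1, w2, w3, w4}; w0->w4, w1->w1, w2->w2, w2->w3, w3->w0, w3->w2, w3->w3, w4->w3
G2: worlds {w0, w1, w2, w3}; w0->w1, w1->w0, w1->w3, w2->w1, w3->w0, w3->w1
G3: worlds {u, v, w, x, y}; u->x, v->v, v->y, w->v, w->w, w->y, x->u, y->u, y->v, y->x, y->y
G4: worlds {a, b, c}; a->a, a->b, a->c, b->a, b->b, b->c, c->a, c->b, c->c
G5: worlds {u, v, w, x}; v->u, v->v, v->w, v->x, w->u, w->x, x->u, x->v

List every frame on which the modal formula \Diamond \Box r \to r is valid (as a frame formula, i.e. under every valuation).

G4

Frame correspondent (Sahlqvist): \forall x \forall y (Rxy \to Ryx) — i.e. symmetry.
G1: fails — Rw0w4 but not Rw4w0.
G2: fails — Rw3w0 but not Rw0w3.
G3: fails — Ryx but not Rxy.
G4: satisfies the condition.
G5: fails — Rwu but not Ruw.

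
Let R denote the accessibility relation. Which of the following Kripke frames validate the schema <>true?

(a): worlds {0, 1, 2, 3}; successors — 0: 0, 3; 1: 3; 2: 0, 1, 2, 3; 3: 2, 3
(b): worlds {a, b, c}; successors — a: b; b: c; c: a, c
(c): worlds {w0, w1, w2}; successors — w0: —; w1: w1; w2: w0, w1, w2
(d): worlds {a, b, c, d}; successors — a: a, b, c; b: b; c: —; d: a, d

(a), (b)

Frame correspondent (Sahlqvist): forall x exists y Rxy — i.e. seriality.
(a): ✓.
(b): ✓.
(c): fails — world w0 has no successor.
(d): fails — world c has no successor.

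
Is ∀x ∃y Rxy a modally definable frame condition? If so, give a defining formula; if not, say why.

Definable; □p → ◇p defines it

The condition is seriality. A defining modal formula is □p → ◇p.
Suppose □p→◇p is valid. At any x set V(p)=W. Then □p at x, so ◇p at x, so x has a successor.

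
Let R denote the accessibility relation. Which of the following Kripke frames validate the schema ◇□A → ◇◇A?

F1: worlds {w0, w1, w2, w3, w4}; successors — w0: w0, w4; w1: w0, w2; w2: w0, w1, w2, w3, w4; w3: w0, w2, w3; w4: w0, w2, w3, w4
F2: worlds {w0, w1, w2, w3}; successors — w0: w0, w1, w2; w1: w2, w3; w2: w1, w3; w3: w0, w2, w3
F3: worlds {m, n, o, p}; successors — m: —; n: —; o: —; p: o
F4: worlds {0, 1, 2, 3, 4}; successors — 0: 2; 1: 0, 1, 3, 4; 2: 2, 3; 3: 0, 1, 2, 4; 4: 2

F1, F2, F4

The schema corresponds to a generalized confluence (Geach) condition: ∀x ∀y (xRy → ∃w (yRw ∧ xR²w)).
F1: holds.
F2: holds.
F3: fails — pRo but no w with oRw and pR²w.
F4: holds.
Valid on: F1, F2, F4.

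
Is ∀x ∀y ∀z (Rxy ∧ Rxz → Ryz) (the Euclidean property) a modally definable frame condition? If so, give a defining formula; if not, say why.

The condition is the Euclidean property. A defining modal formula is ◇r → □◇r.

Definable; ◇r → □◇r defines it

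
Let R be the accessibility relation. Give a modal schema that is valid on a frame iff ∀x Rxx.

A defining formula is □r → r (the T axiom).
Suppose □r→r is valid. At any x set V(r)={w : Rxw}. Then □r holds at x, so r holds at x, i.e. Rxx.

□r → r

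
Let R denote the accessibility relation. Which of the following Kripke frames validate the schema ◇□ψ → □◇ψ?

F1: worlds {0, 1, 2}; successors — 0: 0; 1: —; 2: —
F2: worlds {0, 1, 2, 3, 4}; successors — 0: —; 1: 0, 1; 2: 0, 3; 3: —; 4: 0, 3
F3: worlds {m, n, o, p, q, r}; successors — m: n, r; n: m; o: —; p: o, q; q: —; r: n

Frame correspondent (Sahlqvist): ∀x ∀y ∀z (Rxy ∧ Rxz → ∃w (Ryw ∧ Rzw)) — i.e. convergence.
F1: holds.
F2: fails — R10 and R10 but 0 and 0 have no common successor.
F3: fails — Rmr and Rmn but r and n have no common successor.

F1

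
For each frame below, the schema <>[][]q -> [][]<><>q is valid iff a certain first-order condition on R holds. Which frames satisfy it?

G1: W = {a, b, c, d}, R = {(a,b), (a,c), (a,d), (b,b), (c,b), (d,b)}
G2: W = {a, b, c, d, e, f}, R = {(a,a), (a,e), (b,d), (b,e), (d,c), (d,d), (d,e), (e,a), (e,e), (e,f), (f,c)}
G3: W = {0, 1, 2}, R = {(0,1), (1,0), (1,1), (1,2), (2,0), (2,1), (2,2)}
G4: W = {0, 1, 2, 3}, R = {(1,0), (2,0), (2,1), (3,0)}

The schema corresponds to a generalized confluence (Geach) condition: forall x forall y forall z ((xRy & x R^2 z) -> exists w (y R^2 w & z R^2 w)).
G1: condition met.
G2: fails — aRa, aR²f but no w with aR²w and fR²w.
G3: condition met.
G4: fails — 2R0, 2R²0 but no w with 0R²w and 0R²w.
Valid on: G1, G3.

G1, G3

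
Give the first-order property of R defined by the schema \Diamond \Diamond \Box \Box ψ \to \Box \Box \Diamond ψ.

This is a Sahlqvist (Geach-type) schema ◇^2□^2ψ → □^2◇^1ψ.
First-order correspondent: \forall x \forall y \forall z ((x R^2 y \wedge x R^2 z) \to \exists w (y R^2 w \wedge zRw)).

\forall x \forall y \forall z ((x R^2 y \wedge x R^2 z) \to \exists w (y R^2 w \wedge zRw))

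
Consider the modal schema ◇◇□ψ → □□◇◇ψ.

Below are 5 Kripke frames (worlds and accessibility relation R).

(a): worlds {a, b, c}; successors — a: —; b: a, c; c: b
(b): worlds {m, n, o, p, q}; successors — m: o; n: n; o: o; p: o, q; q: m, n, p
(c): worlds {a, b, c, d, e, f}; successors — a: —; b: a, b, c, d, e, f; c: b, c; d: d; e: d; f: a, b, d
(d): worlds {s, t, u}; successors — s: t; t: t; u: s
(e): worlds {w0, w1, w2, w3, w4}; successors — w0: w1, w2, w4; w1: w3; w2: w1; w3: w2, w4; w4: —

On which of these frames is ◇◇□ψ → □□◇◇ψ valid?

Frame correspondent (Sahlqvist): ∀x ∀y ∀z ((xR²y ∧ xR²z) → ∃w (yRw ∧ zR²w)) — i.e. a generalized confluence (Geach) condition.
(a): fails — bR²b, bR²b but no w with bRw and bR²w.
(b): fails — pR²m, pR²n but no w with mRw and nR²w.
(c): fails — bR²a, bR²a but no w with aRw and aR²w.
(d): ✓.
(e): fails — w0R²w1, w0R²w1 but no w with w1Rw and w1R²w.

(d)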